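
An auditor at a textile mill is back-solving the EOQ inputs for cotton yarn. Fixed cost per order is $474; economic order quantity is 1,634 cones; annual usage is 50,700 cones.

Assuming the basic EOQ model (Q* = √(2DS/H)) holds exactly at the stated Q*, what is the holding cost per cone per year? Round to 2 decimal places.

From Q* = √(2DS/H) ⇒ Q*² = 2DS/H.
H = 2DS / Q² = 2 × 50,700 × 474 / 1,634² = 18.0016

$18.00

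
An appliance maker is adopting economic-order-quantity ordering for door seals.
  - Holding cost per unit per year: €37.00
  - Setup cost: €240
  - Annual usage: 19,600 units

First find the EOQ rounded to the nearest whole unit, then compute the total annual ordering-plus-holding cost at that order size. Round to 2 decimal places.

€18,657.33

Q* = √(2·D·S / H) = √(2·19,600·240 / 37) = √254,270.3 ≈ 504.25 → Q = 504 units
Annual ordering cost = (D/Q)·S = (19,600/504) × 240 = €9,333.33
Annual holding cost  = (Q/2)·H = (504/2) × 37 = €9,324.00
Total = €9,333.33 + €9,324.00 = €18,657.33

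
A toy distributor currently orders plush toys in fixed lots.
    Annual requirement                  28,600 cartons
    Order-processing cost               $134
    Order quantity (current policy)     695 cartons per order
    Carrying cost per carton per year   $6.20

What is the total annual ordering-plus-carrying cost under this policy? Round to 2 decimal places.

$7,668.74

Orders/yr = 28,600/695 = 41.151; ordering cost = 41.151 × $134 = $5,514.24
Average inventory = 695/2 = 347.5; holding cost = 347.5 × $6.2 = $2,154.50
Total = $5,514.24 + $2,154.50 = $7,668.74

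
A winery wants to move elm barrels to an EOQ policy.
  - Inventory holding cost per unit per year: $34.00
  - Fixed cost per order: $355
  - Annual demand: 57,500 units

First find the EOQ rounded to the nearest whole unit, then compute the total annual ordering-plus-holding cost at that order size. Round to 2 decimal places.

2DS/H = 2·57,500·355/34 = 1,200,735.29
EOQ = √1,200,735.29 ≈ 1,095.78 → Q = 1,096 units
Annual ordering cost = (D/Q)·S = (57,500/1,096) × 355 = $18,624.54
Annual holding cost  = (Q/2)·H = (1,096/2) × 34 = $18,632.00
Total = $18,624.54 + $18,632.00 = $37,256.54

$37,256.54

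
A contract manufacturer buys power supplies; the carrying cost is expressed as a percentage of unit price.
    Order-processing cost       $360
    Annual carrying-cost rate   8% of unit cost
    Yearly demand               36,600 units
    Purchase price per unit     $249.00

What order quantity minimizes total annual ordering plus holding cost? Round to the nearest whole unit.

1,150 units

Carrying cost H = $249 × 8% = $19.9200/unit/yr
2DS/H = 2·36,600·360/19.92 = 1,322,891.57
EOQ = √1,322,891.57 ≈ 1,150.17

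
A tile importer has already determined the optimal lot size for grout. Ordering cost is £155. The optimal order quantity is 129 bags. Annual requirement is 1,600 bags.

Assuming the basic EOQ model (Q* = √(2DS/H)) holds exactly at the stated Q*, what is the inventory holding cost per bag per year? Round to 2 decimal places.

£29.81

From Q* = √(2DS/H) ⇒ Q*² = 2DS/H.
H = 2DS / Q² = 2 × 1,600 × 155 / 129² = 29.8059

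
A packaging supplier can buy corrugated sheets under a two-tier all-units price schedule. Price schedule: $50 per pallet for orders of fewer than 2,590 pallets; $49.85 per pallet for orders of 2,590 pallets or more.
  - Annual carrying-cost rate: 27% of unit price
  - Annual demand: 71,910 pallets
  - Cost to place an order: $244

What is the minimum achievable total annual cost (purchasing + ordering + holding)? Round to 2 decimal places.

$3,608,918.09

H₁ = 27%×$50 = $13.5000;  H₂ = 27%×$49.85 = $13.4595
EOQ₁ = √(2×71,910×244/13.5000) = 1,612.27  (< 2,590, feasible at tier 1)
EOQ₂ = √(2×71,910×244/13.4595) = 1,614.69  (< 2,590 → use Q = 2,590 at tier-2 price)
TC(tier 1 (EOQ₁), Q≈1,612.3) = $3,617,265.64
TC(tier 2, Q≈2,590.0) = $3,608,918.09
Minimum at tier 2: $3,608,918.09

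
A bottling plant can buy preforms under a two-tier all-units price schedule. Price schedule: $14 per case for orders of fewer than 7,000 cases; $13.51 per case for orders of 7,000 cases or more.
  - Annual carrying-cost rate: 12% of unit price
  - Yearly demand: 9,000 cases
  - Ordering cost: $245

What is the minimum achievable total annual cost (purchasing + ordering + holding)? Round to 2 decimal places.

H₁ = 12%×$14 = $1.6800;  H₂ = 12%×$13.51 = $1.6212
EOQ₁ = √(2×9,000×245/1.6800) = 1,620.19  (< 7,000, feasible at tier 1)
EOQ₂ = √(2×9,000×245/1.6212) = 1,649.31  (< 7,000 → use Q = 7,000 at tier-2 price)
TC(tier 1 (EOQ₁), Q≈1,620.2) = $128,721.91
TC(tier 2, Q≈7,000.0) = $127,579.20
Minimum at tier 2: $127,579.20

$127,579.20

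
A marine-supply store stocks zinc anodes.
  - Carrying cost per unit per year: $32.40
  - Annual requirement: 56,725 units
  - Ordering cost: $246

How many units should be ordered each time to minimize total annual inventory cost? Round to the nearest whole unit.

2DS/H = 2·56,725·246/32.4 = 861,379.63
EOQ = √861,379.63 ≈ 928.11

928 units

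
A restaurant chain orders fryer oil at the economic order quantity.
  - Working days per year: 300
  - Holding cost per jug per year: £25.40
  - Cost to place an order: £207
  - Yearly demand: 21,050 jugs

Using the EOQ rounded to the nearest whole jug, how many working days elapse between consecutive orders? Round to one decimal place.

8.4 days

Q* = √(2·D·S / H) = √(2·21,050·207 / 25.4) = √343,098.4 ≈ 585.75 → Q = 586 jugs
Cycle time = (working days × Q)/D = (300 × 586) / 21,050 = 8.352 days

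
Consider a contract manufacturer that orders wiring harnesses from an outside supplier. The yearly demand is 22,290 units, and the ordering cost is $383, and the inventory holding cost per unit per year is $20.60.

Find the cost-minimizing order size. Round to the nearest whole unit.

2DS/H = 2·22,290·383/20.6 = 828,841.75
EOQ = √828,841.75 ≈ 910.41

910 units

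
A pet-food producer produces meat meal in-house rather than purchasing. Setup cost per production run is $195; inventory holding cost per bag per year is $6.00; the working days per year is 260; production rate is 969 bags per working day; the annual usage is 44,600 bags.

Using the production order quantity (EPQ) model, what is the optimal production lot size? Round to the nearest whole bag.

1,877 bags

d = 44,600/260 = 171.5385 bags/day;  effective holding cost H(1 − d/p) = 6·(1 − 171.5385/969) = 4.93784
Q* = √(2DS / H_eff) = √(2·44,600·195 / 4.93784) ≈ 1,876.86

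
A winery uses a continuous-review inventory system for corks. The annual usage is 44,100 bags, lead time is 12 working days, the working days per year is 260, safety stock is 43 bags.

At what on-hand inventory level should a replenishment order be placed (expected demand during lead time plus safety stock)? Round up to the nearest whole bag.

Daily demand d = 44,100 / 260 = 169.615 bags/day
Demand during lead time = 169.615 × 12 = 2,035.38
Reorder point = 2,035.38 + 43 = 2,078.38 → round up

2,079 bags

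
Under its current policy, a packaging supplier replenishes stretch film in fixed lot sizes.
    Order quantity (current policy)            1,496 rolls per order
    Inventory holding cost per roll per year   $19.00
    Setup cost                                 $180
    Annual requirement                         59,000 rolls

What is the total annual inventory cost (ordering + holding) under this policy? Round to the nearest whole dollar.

Annual ordering cost = (D/Q)·S = (59,000/1,496) × 180 = $7,098.93
Annual holding cost  = (Q/2)·H = (1,496/2) × 19 = $14,212.00
Total = $7,098.93 + $14,212.00 = $21,310.93

$21,311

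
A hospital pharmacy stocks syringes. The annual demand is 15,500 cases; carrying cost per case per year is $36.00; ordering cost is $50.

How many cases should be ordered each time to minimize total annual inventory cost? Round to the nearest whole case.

207 cases

EOQ = √(2DS/H) = √(2 × 15,500 × 50 / 36)
    = √(43,055.56) ≈ 207.50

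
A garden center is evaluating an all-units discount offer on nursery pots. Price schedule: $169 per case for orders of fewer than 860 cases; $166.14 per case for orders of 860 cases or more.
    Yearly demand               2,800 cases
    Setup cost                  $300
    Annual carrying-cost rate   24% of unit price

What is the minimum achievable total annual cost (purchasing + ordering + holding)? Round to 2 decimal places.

H₁ = 24%×$169 = $40.5600;  H₂ = 24%×$166.14 = $39.8736
EOQ₁ = √(2×2,800×300/40.5600) = 203.52  (< 860, feasible at tier 1)
EOQ₂ = √(2×2,800×300/39.8736) = 205.26  (< 860 → use Q = 860 at tier-2 price)
TC(tier 1 (EOQ₁), Q≈203.5) = $481,454.74
TC(tier 2, Q≈860.0) = $483,314.39
Minimum at tier 1 (EOQ₁): $481,454.74

$481,454.74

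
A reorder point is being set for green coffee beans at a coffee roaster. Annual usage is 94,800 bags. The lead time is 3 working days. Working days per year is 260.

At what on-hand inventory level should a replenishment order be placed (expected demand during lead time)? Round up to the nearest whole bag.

Daily demand d = 94,800 / 260 = 364.615 bags/day
Demand during lead time = 364.615 × 3 = 1,093.85
Reorder point = 1,093.85 → round up

1,094 bags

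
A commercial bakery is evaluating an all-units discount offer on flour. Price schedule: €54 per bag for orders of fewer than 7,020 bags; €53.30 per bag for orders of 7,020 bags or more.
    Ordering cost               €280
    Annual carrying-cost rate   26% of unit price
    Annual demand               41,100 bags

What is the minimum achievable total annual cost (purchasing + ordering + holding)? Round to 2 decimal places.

H₁ = 26%×€54 = €14.0400;  H₂ = 26%×€53.30 = €13.8580
EOQ₁ = √(2×41,100×280/14.0400) = 1,280.36  (< 7,020, feasible at tier 1)
EOQ₂ = √(2×41,100×280/13.8580) = 1,288.74  (< 7,020 → use Q = 7,020 at tier-2 price)
TC(tier 1 (EOQ₁), Q≈1,280.4) = €2,237,376.22
TC(tier 2, Q≈7,020.0) = €2,240,910.90
Minimum at tier 1 (EOQ₁): €2,237,376.22

€2,237,376.22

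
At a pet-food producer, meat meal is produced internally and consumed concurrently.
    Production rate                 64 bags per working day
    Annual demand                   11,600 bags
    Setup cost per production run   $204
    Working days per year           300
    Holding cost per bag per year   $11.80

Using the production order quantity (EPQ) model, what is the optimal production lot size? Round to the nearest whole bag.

1,007 bags

d = 11,600/300 = 38.6667 bags/day;  effective holding cost H(1 − d/p) = 11.8·(1 − 38.6667/64) = 4.67083
Q* = √(2DS / H_eff) = √(2·11,600·204 / 4.67083) ≈ 1,006.61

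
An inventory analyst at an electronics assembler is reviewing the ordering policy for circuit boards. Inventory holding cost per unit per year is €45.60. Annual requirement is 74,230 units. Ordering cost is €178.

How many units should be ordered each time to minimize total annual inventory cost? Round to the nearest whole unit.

Q* = √(2·D·S / H) = √(2·74,230·178 / 45.6) = √579,514.9 ≈ 761.26

761 units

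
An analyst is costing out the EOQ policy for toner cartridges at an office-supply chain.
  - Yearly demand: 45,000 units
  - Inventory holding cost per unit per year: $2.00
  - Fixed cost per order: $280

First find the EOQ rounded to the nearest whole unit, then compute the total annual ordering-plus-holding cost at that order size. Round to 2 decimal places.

$7,099.30

Q* = √(2·D·S / H) = √(2·45,000·280 / 2) = √12,600,000.0 ≈ 3,549.65 → Q = 3,550 units
Annual ordering cost = (D/Q)·S = (45,000/3,550) × 280 = $3,549.30
Annual holding cost  = (Q/2)·H = (3,550/2) × 2 = $3,550.00
Total = $3,549.30 + $3,550.00 = $7,099.30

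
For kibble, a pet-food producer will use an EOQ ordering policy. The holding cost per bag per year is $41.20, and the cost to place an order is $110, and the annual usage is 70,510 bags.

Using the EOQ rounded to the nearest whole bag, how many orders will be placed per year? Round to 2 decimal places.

2DS/H = 2·70,510·110/41.2 = 376,509.71
EOQ = √376,509.71 ≈ 613.60 → Q = 614
Orders per year = D/Q = 70,510 / 614 = 114.837

114.84 orders per year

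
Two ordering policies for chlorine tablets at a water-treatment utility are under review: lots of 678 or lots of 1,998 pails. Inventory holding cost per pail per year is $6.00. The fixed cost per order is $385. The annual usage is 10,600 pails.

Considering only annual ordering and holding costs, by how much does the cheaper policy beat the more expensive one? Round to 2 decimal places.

For each Q, cost = (D/Q)·S + (Q/2)·H.
TC(678) = (10,600/678)×385 + (678/2)×6 = $8,053.17
TC(1,998) = (10,600/1,998)×385 + (1,998/2)×6 = $8,036.54
Cheaper: Q = 1,998.  Difference = $16.63

$16.63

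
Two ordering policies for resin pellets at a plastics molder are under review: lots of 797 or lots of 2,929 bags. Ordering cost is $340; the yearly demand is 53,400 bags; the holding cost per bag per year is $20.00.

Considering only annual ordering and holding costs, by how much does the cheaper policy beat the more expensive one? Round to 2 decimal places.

Annual cost at Q: ordering D·S/Q plus holding Q·H/2.
TC(797) = (53,400/797)×340 + (797/2)×20 = $30,750.43
TC(2,929) = (53,400/2,929)×340 + (2,929/2)×20 = $35,488.70
Lots of 797 are cheaper by $4,738.28.

$4,738.28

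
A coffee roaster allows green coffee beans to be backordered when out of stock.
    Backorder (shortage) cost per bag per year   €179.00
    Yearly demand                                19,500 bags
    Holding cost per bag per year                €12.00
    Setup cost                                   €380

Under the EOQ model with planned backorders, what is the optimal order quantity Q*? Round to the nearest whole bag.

1,148 bags

Basic EOQ = √(2·19,500·380/12) = 1,111.306
Backorder adjustment √((H+b)/b) = √((12+179)/179) = 1.0330
Q* = 1,111.306 × 1.0330 ≈ 1,147.95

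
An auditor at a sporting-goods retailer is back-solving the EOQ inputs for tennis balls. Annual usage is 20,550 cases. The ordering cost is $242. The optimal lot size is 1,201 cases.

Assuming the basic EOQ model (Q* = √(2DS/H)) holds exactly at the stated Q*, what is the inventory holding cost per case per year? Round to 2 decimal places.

$6.90

Since Q* = (2DS/H)^½, squaring gives Q*²·H = 2DS.
H = 2DS / Q² = 2 × 20,550 × 242 / 1,201² = 6.8956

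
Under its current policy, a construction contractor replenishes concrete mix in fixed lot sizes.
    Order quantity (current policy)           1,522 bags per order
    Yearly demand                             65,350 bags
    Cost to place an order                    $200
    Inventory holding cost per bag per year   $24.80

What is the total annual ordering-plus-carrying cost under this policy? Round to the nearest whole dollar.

$27,460

Annual ordering cost = (D/Q)·S = (65,350/1,522) × 200 = $8,587.39
Annual holding cost  = (Q/2)·H = (1,522/2) × 24.8 = $18,872.80
Total = $8,587.39 + $18,872.80 = $27,460.19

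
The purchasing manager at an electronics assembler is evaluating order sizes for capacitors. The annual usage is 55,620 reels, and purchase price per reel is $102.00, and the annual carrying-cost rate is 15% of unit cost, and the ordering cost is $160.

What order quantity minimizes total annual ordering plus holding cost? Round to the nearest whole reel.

1,079 reels

H = i·C = 0.15 × $102 = $15.3000 per reel-year
2DS/H = 2·55,620·160/15.3 = 1,163,294.12
EOQ = √1,163,294.12 ≈ 1,078.56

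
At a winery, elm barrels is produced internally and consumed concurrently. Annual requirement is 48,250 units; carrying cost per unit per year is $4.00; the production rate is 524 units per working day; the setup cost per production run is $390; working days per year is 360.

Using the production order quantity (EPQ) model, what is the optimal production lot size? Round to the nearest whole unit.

d = 48,250/360 = 134.0278 units/day;  effective holding cost H(1 − d/p) = 4·(1 − 134.0278/524) = 2.97689
Q* = √(2DS / H_eff) = √(2·48,250·390 / 2.97689) ≈ 3,555.62

3,556 units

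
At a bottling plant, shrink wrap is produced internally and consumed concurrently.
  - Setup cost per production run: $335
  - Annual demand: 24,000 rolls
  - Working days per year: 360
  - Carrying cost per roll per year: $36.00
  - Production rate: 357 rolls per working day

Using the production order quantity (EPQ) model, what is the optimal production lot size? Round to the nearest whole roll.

741 rolls

Daily demand d = 24,000/360 = 66.667; p = 357; 1 − d/p = 0.81326
EPQ = √(2DS / (H(1 − d/p)))
    = √(2 × 24,000 × 335 / (36 × 0.81326)) ≈ 741.10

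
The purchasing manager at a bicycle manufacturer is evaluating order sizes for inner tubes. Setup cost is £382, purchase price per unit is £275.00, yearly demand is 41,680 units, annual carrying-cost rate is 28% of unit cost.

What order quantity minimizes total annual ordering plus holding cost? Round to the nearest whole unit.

643 units

Carrying cost H = £275 × 28% = £77.0000/unit/yr
EOQ = √(2DS/H) = √(2 × 41,680 × 382 / 77)
    = √(413,552.21) ≈ 643.08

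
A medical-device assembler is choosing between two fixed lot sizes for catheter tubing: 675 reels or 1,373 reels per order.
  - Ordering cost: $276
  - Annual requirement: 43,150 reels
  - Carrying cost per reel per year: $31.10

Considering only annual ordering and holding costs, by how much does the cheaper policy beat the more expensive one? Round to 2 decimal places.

$1,884.34

TC(Q) = (D/Q)S + (Q/2)H
TC(675) = (43,150/675)×276 + (675/2)×31.1 = $28,139.81
TC(1,373) = (43,150/1,373)×276 + (1,373/2)×31.1 = $30,024.15
Cheaper: Q = 675.  Difference = $1,884.34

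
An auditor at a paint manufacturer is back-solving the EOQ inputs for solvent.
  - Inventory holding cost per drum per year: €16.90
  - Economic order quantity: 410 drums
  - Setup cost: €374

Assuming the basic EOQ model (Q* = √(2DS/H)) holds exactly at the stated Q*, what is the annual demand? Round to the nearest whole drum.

3,798 drums per year

EOQ relation: Q² = 2DS/H, so rearrange for the unknown.
D = Q²H / (2S) = 410² × 16.9 / (2 × 374) = 3,797.98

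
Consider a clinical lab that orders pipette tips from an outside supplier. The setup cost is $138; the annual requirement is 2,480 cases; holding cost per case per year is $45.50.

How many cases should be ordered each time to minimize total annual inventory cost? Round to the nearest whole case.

EOQ = √(2DS/H) = √(2 × 2,480 × 138 / 45.5)
    = √(15,043.52) ≈ 122.65

123 cases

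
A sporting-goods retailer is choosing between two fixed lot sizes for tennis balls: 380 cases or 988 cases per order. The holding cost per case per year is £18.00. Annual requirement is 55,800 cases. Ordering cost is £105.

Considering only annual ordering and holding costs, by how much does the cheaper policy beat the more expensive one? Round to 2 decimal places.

TC(Q) = (D/Q)S + (Q/2)H
TC(380) = (55,800/380)×105 + (380/2)×18 = £18,838.42
TC(988) = (55,800/988)×105 + (988/2)×18 = £14,822.16
|ΔTC| = |£18,838.42 − £14,822.16| = £4,016.26

£4,016.26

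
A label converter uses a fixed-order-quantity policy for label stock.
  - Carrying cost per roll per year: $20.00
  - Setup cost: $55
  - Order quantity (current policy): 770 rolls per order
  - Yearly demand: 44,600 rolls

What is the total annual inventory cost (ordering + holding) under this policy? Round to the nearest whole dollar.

Ordering: D/Q × S = 44,600/770 × $55 = $3,185.71
Holding:  Q/2 × H = 770/2 × $20 = $7,700.00
Total = $3,185.71 + $7,700.00 = $10,885.71

$10,886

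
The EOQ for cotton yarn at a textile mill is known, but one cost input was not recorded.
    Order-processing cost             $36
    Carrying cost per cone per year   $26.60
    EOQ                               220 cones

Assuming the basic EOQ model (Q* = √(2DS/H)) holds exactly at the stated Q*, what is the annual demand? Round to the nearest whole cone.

17,881 cones per year

From Q* = √(2DS/H) ⇒ Q*² = 2DS/H.
D = Q²H / (2S) = 220² × 26.6 / (2 × 36) = 17,881.11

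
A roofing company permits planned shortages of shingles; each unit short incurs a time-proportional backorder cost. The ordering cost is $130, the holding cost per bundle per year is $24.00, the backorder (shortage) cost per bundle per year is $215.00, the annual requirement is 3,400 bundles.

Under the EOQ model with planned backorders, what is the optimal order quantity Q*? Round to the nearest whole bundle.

202 bundles

Basic EOQ = √(2·3,400·130/24) = 191.920
Backorder adjustment √((H+b)/b) = √((24+215)/215) = 1.0543
Q* = 191.920 × 1.0543 ≈ 202.35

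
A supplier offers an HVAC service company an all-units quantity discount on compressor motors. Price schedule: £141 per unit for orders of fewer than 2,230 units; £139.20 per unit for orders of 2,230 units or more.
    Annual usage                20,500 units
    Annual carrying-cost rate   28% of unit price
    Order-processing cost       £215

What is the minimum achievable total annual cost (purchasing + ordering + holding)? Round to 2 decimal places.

H₁ = 28%×£141 = £39.4800;  H₂ = 28%×£139.20 = £38.9760
EOQ₁ = √(2×20,500×215/39.4800) = 472.52  (< 2,230, feasible at tier 1)
EOQ₂ = √(2×20,500×215/38.9760) = 475.57  (< 2,230 → use Q = 2,230 at tier-2 price)
TC(tier 1 (EOQ₁), Q≈472.5) = £2,909,155.19
TC(tier 2, Q≈2,230.0) = £2,899,034.70
Minimum at tier 2: £2,899,034.70

£2,899,034.70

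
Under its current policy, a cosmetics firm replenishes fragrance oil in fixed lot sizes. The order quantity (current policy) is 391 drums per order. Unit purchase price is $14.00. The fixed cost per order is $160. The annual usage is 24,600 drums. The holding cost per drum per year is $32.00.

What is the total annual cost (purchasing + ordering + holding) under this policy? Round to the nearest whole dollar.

Ordering: D/Q × S = 24,600/391 × $160 = $10,066.50
Holding:  Q/2 × H = 391/2 × $32 = $6,256.00
Purchase cost = D·C = 24,600 × 14 = $344,400.00
Total = $10,066.50 + $6,256.00 + $344,400.00 = $360,722.50

$360,722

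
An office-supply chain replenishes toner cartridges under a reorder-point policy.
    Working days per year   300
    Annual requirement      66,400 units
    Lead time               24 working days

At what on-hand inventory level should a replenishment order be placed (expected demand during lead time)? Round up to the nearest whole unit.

Daily demand d = 66,400 / 300 = 221.333 units/day
Demand during lead time = 221.333 × 24 = 5,312.00
Reorder point = 5,312.00 → round up

5,312 units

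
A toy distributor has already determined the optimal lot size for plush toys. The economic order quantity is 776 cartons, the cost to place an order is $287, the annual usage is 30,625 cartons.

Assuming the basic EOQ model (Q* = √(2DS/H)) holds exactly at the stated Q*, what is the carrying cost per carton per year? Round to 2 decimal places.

$29.19

From Q* = √(2DS/H) ⇒ Q*² = 2DS/H.
H = 2DS / Q² = 2 × 30,625 × 287 / 776² = 29.1920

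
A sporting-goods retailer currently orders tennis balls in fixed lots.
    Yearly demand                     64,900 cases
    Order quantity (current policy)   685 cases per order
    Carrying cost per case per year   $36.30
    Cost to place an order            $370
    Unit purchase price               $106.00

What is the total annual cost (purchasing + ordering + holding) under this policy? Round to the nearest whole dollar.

Ordering: D/Q × S = 64,900/685 × $370 = $35,055.47
Holding:  Q/2 × H = 685/2 × $36.3 = $12,432.75
Purchase cost = D·C = 64,900 × 106 = $6,879,400.00
Total = $35,055.47 + $12,432.75 + $6,879,400.00 = $6,926,888.22

$6,926,888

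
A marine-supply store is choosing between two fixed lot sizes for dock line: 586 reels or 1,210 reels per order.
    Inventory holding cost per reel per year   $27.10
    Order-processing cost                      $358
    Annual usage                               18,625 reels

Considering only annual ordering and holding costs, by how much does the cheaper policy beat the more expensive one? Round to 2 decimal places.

Annual cost at Q: ordering D·S/Q plus holding Q·H/2.
TC(586) = (18,625/586)×358 + (586/2)×27.1 = $19,318.71
TC(1,210) = (18,625/1,210)×358 + (1,210/2)×27.1 = $21,906.04
Cheaper: Q = 586.  Difference = $2,587.32

$2,587.32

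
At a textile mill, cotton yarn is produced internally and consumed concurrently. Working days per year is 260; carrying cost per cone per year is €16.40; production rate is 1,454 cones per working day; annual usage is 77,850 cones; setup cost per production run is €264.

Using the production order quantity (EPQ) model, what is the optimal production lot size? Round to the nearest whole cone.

1,777 cones

d = 77,850/260 = 299.4231 cones/day;  effective holding cost H(1 − d/p) = 16.4·(1 − 299.4231/1454) = 13.02274
Q* = √(2DS / H_eff) = √(2·77,850·264 / 13.02274) ≈ 1,776.62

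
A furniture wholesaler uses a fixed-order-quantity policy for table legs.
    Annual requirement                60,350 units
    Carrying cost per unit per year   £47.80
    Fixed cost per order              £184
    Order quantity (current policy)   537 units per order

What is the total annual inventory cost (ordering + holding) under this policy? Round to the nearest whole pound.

£33,513

Ordering: D/Q × S = 60,350/537 × £184 = £20,678.58
Holding:  Q/2 × H = 537/2 × £47.8 = £12,834.30
Total = £20,678.58 + £12,834.30 = £33,512.88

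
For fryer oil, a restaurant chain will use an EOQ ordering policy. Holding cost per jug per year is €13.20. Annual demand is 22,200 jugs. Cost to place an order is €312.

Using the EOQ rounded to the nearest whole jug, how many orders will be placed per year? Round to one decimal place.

21.7 orders per year

Optimal lot size Q* = (2 × 22,200 × €312 / €13.2)^½ ≈ 1,024.43 → Q = 1,024
Orders per year = D/Q = 22,200 / 1,024 = 21.680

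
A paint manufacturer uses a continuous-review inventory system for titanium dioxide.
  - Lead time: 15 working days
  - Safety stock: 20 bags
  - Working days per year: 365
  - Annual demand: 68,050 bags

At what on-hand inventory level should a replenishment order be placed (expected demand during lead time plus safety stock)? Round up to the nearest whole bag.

2,817 bags

Daily demand d = 68,050 / 365 = 186.438 bags/day
Demand during lead time = 186.438 × 15 = 2,796.58
Reorder point = 2,796.58 + 20 = 2,816.58 → round up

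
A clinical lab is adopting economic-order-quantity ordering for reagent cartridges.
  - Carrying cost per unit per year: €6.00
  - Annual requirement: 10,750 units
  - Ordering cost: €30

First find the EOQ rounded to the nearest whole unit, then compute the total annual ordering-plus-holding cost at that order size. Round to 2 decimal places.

Q* = √(2·D·S / H) = √(2·10,750·30 / 6) = √107,500.0 ≈ 327.87 → Q = 328 units
Orders/yr = 10,750/328 = 32.774; ordering cost = 32.774 × €30 = €983.23
Average inventory = 328/2 = 164; holding cost = 164 × €6 = €984.00
Total = €983.23 + €984.00 = €1,967.23

€1,967.23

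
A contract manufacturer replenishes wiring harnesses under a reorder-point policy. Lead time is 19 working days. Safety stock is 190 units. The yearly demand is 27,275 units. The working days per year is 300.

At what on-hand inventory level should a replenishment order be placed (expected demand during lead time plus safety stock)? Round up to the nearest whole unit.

Daily demand d = 27,275 / 300 = 90.917 units/day
Demand during lead time = 90.917 × 19 = 1,727.42
Reorder point = 1,727.42 + 190 = 1,917.42 → round up

1,918 units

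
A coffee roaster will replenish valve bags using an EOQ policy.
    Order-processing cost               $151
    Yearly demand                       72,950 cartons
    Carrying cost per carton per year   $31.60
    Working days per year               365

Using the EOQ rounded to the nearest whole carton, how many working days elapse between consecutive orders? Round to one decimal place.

EOQ = √(2DS/H) = √(2 × 72,950 × 151 / 31.6)
    = √(697,180.38) ≈ 834.97 → Q = 835 cartons
Cycle time = (working days × Q)/D = (365 × 835) / 72,950 = 4.178 days

4.2 days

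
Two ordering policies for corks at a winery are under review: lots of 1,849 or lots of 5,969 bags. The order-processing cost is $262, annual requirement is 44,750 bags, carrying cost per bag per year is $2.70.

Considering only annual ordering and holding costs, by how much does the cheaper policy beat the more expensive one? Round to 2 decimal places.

$1,185.24

For each Q, cost = (D/Q)·S + (Q/2)·H.
TC(1,849) = (44,750/1,849)×262 + (1,849/2)×2.7 = $8,837.15
TC(5,969) = (44,750/5,969)×262 + (5,969/2)×2.7 = $10,022.38
Cheaper: Q = 1,849.  Difference = $1,185.24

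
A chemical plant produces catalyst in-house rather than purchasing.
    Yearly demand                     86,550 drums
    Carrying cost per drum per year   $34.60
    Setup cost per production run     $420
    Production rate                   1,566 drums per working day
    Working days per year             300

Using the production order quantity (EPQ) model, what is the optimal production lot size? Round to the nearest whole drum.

Daily demand d = 86,550/300 = 288.500; p = 1566; 1 − d/p = 0.81577
EPQ = √(2DS / (H(1 − d/p)))
    = √(2 × 86,550 × 420 / (34.6 × 0.81577)) ≈ 1,604.91

1,605 drums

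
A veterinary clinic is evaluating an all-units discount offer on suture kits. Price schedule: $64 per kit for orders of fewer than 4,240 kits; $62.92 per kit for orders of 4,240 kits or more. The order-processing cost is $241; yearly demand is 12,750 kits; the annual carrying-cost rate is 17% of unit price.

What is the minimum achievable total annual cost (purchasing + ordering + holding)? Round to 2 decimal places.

$824,176.98

H₁ = 17%×$64 = $10.8800;  H₂ = 17%×$62.92 = $10.6964
EOQ₁ = √(2×12,750×241/10.8800) = 751.56  (< 4,240, feasible at tier 1)
EOQ₂ = √(2×12,750×241/10.6964) = 757.98  (< 4,240 → use Q = 4,240 at tier-2 price)
TC(tier 1 (EOQ₁), Q≈751.6) = $824,176.98
TC(tier 2, Q≈4,240.0) = $825,631.07
Minimum at tier 1 (EOQ₁): $824,176.98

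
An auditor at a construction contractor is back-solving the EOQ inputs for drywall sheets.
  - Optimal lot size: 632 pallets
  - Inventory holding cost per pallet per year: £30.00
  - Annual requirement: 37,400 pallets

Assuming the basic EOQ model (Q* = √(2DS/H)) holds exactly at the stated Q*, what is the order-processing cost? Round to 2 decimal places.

£160.20

EOQ relation: Q² = 2DS/H, so rearrange for the unknown.
S = Q²H / (2D) = 632² × 30 / (2 × 37,400) = 160.1968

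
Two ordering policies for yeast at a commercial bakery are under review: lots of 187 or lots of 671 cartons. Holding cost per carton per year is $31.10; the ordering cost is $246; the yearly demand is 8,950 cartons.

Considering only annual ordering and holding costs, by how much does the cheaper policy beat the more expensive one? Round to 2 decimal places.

$966.37

For each Q, cost = (D/Q)·S + (Q/2)·H.
TC(187) = (8,950/187)×246 + (187/2)×31.1 = $14,681.65
TC(671) = (8,950/671)×246 + (671/2)×31.1 = $13,715.27
Cheaper: Q = 671.  Difference = $966.37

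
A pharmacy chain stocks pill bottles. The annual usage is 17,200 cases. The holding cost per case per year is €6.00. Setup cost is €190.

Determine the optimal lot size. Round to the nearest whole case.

1,044 cases

2DS/H = 2·17,200·190/6 = 1,089,333.33
EOQ = √1,089,333.33 ≈ 1,043.71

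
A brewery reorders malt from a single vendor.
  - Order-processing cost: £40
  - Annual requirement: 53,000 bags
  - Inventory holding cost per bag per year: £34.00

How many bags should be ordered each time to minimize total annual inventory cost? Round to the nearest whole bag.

Optimal lot size Q* = (2 × 53,000 × £40 / £34)^½ ≈ 353.14

353 bags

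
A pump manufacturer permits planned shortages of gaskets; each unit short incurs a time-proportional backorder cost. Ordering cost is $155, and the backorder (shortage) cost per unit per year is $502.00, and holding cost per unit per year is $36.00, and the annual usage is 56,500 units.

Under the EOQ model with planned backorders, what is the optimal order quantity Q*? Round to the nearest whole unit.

Basic EOQ = √(2·56,500·155/36) = 697.515
Backorder adjustment √((H+b)/b) = √((36+502)/502) = 1.0352
Q* = 697.515 × 1.0352 ≈ 722.09

722 units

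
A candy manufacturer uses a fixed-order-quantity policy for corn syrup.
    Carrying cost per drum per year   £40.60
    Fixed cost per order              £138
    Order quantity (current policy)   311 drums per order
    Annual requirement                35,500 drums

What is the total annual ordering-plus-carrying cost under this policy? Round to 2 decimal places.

£22,065.71

Ordering: D/Q × S = 35,500/311 × £138 = £15,752.41
Holding:  Q/2 × H = 311/2 × £40.6 = £6,313.30
Total = £15,752.41 + £6,313.30 = £22,065.71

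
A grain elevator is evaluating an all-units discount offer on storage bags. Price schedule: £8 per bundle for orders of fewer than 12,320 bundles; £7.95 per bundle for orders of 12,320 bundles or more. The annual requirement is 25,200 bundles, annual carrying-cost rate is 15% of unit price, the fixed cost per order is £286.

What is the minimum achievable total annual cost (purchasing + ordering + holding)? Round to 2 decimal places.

£205,759.00

H₁ = 15%×£8 = £1.2000;  H₂ = 15%×£7.95 = £1.1925
EOQ₁ = √(2×25,200×286/1.2000) = 3,465.83  (< 12,320, feasible at tier 1)
EOQ₂ = √(2×25,200×286/1.1925) = 3,476.71  (< 12,320 → use Q = 12,320 at tier-2 price)
TC(tier 1 (EOQ₁), Q≈3,465.8) = £205,759.00
TC(tier 2, Q≈12,320.0) = £208,270.80
Minimum at tier 1 (EOQ₁): £205,759.00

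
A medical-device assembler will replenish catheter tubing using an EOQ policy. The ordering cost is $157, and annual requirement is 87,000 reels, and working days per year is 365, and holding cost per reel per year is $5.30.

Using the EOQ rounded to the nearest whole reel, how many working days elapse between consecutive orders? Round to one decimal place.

9.5 days

Optimal lot size Q* = (2 × 87,000 × $157 / $5.3)^½ ≈ 2,270.32 → Q = 2,270 reels
Days between orders = 365 / (D/Q) = 365 / 38.326 ≈ 9.524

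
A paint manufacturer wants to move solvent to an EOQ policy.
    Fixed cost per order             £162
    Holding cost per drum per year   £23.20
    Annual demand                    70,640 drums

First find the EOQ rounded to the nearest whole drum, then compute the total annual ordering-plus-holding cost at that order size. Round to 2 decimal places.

£23,043.15

Q* = √(2·D·S / H) = √(2·70,640·162 / 23.2) = √986,524.1 ≈ 993.24 → Q = 993 drums
Orders/yr = 70,640/993 = 71.138; ordering cost = 71.138 × £162 = £11,524.35
Average inventory = 993/2 = 496.5; holding cost = 496.5 × £23.2 = £11,518.80
Total = £11,524.35 + £11,518.80 = £23,043.15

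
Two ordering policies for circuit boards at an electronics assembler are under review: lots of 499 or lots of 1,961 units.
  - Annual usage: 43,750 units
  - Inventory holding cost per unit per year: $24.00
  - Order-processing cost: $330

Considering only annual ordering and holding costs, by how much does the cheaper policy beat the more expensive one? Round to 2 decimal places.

TC(Q) = (D/Q)S + (Q/2)H
TC(499) = (43,750/499)×330 + (499/2)×24 = $34,920.87
TC(1,961) = (43,750/1,961)×330 + (1,961/2)×24 = $30,894.32
|ΔTC| = |$34,920.87 − $30,894.32| = $4,026.55

$4,026.55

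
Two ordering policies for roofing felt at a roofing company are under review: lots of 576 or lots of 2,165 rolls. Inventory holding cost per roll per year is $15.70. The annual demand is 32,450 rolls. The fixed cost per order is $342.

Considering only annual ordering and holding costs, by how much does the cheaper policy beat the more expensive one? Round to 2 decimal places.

$1,667.49

Annual cost at Q: ordering D·S/Q plus holding Q·H/2.
TC(576) = (32,450/576)×342 + (576/2)×15.7 = $23,788.79
TC(2,165) = (32,450/2,165)×342 + (2,165/2)×15.7 = $22,121.30
Cheaper: Q = 2,165.  Difference = $1,667.49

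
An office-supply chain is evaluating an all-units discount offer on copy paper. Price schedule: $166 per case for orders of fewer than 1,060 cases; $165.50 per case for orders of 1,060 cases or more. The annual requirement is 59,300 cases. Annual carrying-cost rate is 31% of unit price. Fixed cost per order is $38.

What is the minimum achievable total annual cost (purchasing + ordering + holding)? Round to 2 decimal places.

$9,843,467.50

H₁ = 31%×$166 = $51.4600;  H₂ = 31%×$165.50 = $51.3050
EOQ₁ = √(2×59,300×38/51.4600) = 295.94  (< 1,060, feasible at tier 1)
EOQ₂ = √(2×59,300×38/51.3050) = 296.38  (< 1,060 → use Q = 1,060 at tier-2 price)
TC(tier 1 (EOQ₁), Q≈295.9) = $9,859,028.92
TC(tier 2, Q≈1,060.0) = $9,843,467.50
Minimum at tier 2: $9,843,467.50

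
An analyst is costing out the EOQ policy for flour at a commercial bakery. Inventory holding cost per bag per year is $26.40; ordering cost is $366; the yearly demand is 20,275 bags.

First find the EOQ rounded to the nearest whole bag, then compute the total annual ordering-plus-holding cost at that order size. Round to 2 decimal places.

$19,794.20

EOQ = √(2DS/H) = √(2 × 20,275 × 366 / 26.4)
    = √(562,170.45) ≈ 749.78 → Q = 750 bags
Ordering: D/Q × S = 20,275/750 × $366 = $9,894.20
Holding:  Q/2 × H = 750/2 × $26.4 = $9,900.00
Total = $9,894.20 + $9,900.00 = $19,794.20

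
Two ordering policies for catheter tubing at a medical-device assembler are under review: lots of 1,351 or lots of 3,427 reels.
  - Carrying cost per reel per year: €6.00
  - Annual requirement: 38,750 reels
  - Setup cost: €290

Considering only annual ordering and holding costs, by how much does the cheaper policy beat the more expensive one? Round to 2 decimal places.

€1,189.19

Annual cost at Q: ordering D·S/Q plus holding Q·H/2.
TC(1,351) = (38,750/1,351)×290 + (1,351/2)×6 = €12,370.91
TC(3,427) = (38,750/3,427)×290 + (3,427/2)×6 = €13,560.11
|ΔTC| = |€12,370.91 − €13,560.11| = €1,189.19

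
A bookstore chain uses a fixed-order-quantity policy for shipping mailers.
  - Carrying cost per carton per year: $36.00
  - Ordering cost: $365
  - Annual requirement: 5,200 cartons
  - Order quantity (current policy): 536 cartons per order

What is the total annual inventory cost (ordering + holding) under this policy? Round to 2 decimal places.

Orders/yr = 5,200/536 = 9.701; ordering cost = 9.701 × $365 = $3,541.04
Average inventory = 536/2 = 268; holding cost = 268 × $36 = $9,648.00
Total = $3,541.04 + $9,648.00 = $13,189.04

$13,189.04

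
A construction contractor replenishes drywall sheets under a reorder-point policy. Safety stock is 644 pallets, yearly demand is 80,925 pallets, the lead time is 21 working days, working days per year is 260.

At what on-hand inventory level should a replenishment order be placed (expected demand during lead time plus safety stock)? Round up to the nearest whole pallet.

Daily demand d = 80,925 / 260 = 311.250 pallets/day
Demand during lead time = 311.250 × 21 = 6,536.25
Reorder point = 6,536.25 + 644 = 7,180.25 → round up

7,181 pallets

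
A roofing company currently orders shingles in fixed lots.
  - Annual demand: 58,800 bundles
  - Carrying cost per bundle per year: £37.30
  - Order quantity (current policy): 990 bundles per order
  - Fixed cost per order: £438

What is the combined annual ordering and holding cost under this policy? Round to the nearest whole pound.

Ordering: D/Q × S = 58,800/990 × £438 = £26,014.55
Holding:  Q/2 × H = 990/2 × £37.3 = £18,463.50
Total = £26,014.55 + £18,463.50 = £44,478.05

£44,478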